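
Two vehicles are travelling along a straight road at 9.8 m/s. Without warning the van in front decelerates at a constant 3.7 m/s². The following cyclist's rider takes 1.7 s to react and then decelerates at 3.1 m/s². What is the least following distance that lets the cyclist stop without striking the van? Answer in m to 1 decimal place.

Leader travels v²/(2a_L) = 96.040 / 7.400 = 12.978 m before stopping.
Follower covers v·t_r = 9.8000 × 1.7 = 16.660 m while reacting, then v²/(2a_F) = 96.040 / 6.200 = 15.490 m while braking, for a total of 16.660 + 15.490 = 32.150 m.
Since a_F ≤ a_L and the follower starts braking later, the follower is never slower than the leader, so the closest approach is when both have stopped.
Minimum gap = 32.150 − 12.978 = 19.172 m.

Minimum gap ≈ 19.2 m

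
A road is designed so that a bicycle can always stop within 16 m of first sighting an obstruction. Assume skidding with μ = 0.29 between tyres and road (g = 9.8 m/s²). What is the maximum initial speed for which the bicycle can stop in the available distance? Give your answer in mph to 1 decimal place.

a = μg = 0.29 × 9.8 = 2.842 m/s².
v²/(2a) = d ⇒ v = √(2 × 2.842 × 16) = √90.94 = 9.5362 m/s.
9.5362 m/s ÷ 0.44704 = 21.332 mph.

Maximum speed ≈ 21.3 mph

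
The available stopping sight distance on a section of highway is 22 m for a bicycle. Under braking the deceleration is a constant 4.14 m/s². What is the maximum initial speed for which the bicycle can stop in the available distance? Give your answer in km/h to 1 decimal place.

Maximum speed ≈ 48.6 km/h

v²/(2a) = d ⇒ v = √(2 × 4.140 × 22) = √182.16 = 13.4967 m/s.
13.4967 m/s × 3.6 = 48.588 km/h.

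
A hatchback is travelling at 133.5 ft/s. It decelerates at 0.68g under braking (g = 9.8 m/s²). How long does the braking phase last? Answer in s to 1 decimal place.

133.5 ft/s × 0.3048 = 40.6908 m/s.
a = 0.68 × 9.8 = 6.664 m/s².
Braking time = v/a = 40.6908 / 6.664 = 6.106 s.

Braking time ≈ 6.1 s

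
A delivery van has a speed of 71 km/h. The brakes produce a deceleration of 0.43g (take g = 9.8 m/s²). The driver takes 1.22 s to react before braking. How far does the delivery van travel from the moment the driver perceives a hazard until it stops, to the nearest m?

Total stopping distance ≈ 70 m

71 km/h ÷ 3.6 = 19.7222 m/s.
a = 0.43 × 9.8 = 4.214 m/s².
Reaction distance = v·t_r = 19.7222 × 1.22 = 24.061 m.
Braking distance = v²/(2a) = 19.7222² / (2 × 4.214) = 388.965 / 8.428 = 46.152 m.
Total = 24.061 + 46.152 = 70.213 m.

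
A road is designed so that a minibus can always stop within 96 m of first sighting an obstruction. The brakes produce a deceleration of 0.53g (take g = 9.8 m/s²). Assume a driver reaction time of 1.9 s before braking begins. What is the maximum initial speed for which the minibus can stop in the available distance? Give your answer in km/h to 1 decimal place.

Maximum speed ≈ 83.6 km/h

a = 0.53 × 9.8 = 5.194 m/s².
Stopping distance: v·t_r + v²/(2a) = 96 with t_r = 1.9 s and a = 5.194 m/s².
So v² + 19.737 v − 997.25 = 0.
Positive root: v = −a·t_r + √((a·t_r)² + 2a·d) = −9.869 + √(97.397 + 997.25) = 23.2164 m/s.
23.2164 m/s × 3.6 = 83.579 km/h.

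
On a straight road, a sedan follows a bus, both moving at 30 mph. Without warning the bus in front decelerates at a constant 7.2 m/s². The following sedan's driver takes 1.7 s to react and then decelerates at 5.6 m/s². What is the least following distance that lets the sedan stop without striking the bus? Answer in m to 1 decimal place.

30 mph × 0.44704 = 13.4112 m/s.
Leader travels v²/(2a_L) = 179.860 / 14.400 = 12.490 m before stopping.
Follower covers v·t_r = 13.4112 × 1.7 = 22.799 m while reacting, then v²/(2a_F) = 179.860 / 11.200 = 16.059 m while braking, for a total of 22.799 + 16.059 = 38.858 m.
Since a_F ≤ a_L and the follower starts braking later, the follower is never slower than the leader, so the closest approach is when both have stopped.
Minimum gap = 38.858 − 12.490 = 26.368 m.

Minimum gap ≈ 26.4 m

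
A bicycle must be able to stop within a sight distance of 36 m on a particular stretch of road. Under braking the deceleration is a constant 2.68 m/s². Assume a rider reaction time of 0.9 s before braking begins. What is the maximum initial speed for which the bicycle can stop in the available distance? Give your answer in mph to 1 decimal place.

Maximum speed ≈ 26.1 mph

Stopping distance: v·t_r + v²/(2a) = 36 with t_r = 0.9 s and a = 2.680 m/s².
So v² + 4.824 v − 192.96 = 0.
Positive root: v = −a·t_r + √((a·t_r)² + 2a·d) = −2.412 + √(5.818 + 192.96) = 11.6869 m/s.
11.6869 m/s ÷ 0.44704 = 26.143 mph.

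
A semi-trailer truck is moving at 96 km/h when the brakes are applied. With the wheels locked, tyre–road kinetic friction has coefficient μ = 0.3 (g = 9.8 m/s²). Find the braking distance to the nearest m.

96 km/h ÷ 3.6 = 26.6667 m/s.
a = μg = 0.3 × 9.8 = 2.940 m/s².
Braking distance = v²/(2a) = 26.6667² / (2 × 2.940) = 711.113 / 5.880 = 120.938 m.

Braking distance ≈ 121 m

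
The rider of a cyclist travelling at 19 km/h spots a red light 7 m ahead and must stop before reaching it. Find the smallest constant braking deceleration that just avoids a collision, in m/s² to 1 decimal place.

19 km/h ÷ 3.6 = 5.2778 m/s.
v² = 2a·d ⇒ a = v²/(2d) = 5.2778² / (2 × 7.000) = 27.855 / 14.000 = 1.9896 m/s².

Required deceleration ≈ 2.0 m/s²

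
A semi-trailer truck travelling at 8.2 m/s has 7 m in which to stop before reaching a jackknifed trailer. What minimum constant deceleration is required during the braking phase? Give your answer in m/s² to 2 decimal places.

v² = 2a·d ⇒ a = v²/(2d) = 8.2000² / (2 × 7.000) = 67.240 / 14.000 = 4.8029 m/s².

Required deceleration ≈ 4.80 m/s²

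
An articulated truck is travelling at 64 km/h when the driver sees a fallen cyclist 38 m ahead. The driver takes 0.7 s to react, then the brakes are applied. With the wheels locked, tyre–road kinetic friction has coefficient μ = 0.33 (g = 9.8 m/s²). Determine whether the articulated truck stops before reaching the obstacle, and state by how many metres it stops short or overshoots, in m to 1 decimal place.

64 km/h ÷ 3.6 = 17.7778 m/s.
a = μg = 0.33 × 9.8 = 3.234 m/s².
Reaction distance = 17.7778 × 0.7 = 12.444 m.
Braking distance = v²/(2a) = 316.050 / 6.468 = 48.864 m.
Total stopping distance = 12.444 + 48.864 = 61.308 m, vs 38 m available — it cannot stop in time and overshoots by 61.308 − 38 = 23.308 m.

No — it overshoots by 23.3 m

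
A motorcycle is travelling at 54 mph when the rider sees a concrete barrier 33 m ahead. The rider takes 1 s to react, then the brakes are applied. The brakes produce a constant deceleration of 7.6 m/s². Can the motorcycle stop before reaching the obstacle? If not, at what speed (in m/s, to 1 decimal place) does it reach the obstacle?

No — it strikes the obstacle at 21.2 m/s

54 mph × 0.44704 = 24.1402 m/s.
Reaction distance = 24.1402 × 1 = 24.140 m.
Braking distance needed to stop: v²/(2a) = 582.749 / 15.200 = 38.339 m, so total needed = 24.140 + 38.339 = 62.479 m > 33 m — it cannot stop.
Distance remaining when braking begins: 33 − 24.140 = 8.860 m.
v² = v₀² − 2a·d = 582.749 − 2 × 7.600 × 8.860 = 448.077 m²/s².
v = √448.077 = 21.168 m/s.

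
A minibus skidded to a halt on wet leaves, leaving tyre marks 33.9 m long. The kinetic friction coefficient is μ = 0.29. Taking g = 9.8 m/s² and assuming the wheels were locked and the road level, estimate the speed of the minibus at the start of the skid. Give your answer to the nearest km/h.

Deceleration a = μg = 0.29 × 9.8 = 2.842 m/s².
v = √(2a·d) = √(2 × 2.842 × 33.9) = √192.688 = 13.8812 m/s.
= 13.8812 × 3.6 = 49.972 km/h.

Initial speed ≈ 50 km/h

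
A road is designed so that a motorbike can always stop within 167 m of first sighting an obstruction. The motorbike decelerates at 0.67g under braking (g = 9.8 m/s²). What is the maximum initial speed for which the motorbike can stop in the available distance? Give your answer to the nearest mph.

a = 0.67 × 9.8 = 6.566 m/s².
v²/(2a) = d ⇒ v = √(2 × 6.566 × 167) = √2193.04 = 46.8299 m/s.
46.8299 m/s ÷ 0.44704 = 104.756 mph.

Maximum speed ≈ 105 mph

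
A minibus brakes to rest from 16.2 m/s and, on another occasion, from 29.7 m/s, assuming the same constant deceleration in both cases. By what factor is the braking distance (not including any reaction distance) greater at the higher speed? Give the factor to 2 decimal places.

Factor ≈ 3.36

Braking distance d = v²/(2a), so with a fixed, d ∝ v².
Factor = (29.7/16.2)² = 1.8333² = 3.3610.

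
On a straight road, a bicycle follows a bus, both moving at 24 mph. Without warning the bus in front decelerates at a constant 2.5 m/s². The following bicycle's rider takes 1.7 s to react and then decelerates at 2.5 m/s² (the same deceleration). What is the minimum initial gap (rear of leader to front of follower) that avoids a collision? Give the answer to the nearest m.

24 mph × 0.44704 = 10.7290 m/s.
Leader travels v²/(2a_L) = 115.111 / 5.000 = 23.022 m before stopping.
Follower covers v·t_r = 10.7290 × 1.7 = 18.239 m while reacting, then v²/(2a_F) = 115.111 / 5.000 = 23.022 m while braking, for a total of 18.239 + 23.022 = 41.261 m.
Since a_F ≤ a_L and the follower starts braking later, the follower is never slower than the leader, so the closest approach is when both have stopped.
Minimum gap = 41.261 − 23.022 = 18.239 m.

Minimum gap ≈ 18 m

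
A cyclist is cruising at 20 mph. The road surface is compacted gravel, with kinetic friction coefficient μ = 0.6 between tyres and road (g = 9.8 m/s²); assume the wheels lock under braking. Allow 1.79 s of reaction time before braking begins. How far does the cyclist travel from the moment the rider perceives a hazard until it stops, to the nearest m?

20 mph × 0.44704 = 8.9408 m/s.
a = μg = 0.6 × 9.8 = 5.880 m/s².
Reaction distance = v·t_r = 8.9408 × 1.79 = 16.004 m.
Braking distance = v²/(2a) = 8.9408² / (2 × 5.880) = 79.938 / 11.760 = 6.797 m.
Total = 16.004 + 6.797 = 22.801 m.

Total stopping distance ≈ 23 m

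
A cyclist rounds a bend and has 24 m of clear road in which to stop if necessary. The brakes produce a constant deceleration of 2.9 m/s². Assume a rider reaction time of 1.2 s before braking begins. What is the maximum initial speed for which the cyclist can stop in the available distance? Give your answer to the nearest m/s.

Maximum speed ≈ 9 m/s

Stopping distance: v·t_r + v²/(2a) = 24 with t_r = 1.2 s and a = 2.900 m/s².
So v² + 6.960 v − 139.20 = 0.
Positive root: v = −a·t_r + √((a·t_r)² + 2a·d) = −3.480 + √(12.110 + 139.20) = 8.8208 m/s.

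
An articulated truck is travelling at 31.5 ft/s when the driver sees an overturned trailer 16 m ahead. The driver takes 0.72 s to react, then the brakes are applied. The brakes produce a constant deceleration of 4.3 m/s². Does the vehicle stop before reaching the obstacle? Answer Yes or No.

31.5 ft/s × 0.3048 = 9.6012 m/s.
Reaction distance = 9.6012 × 0.72 = 6.913 m.
Braking distance = v²/(2a) = 92.183 / 8.600 = 10.719 m.
Total stopping distance = 6.913 + 10.719 = 17.632 m, vs 16 m available — it cannot stop in time and overshoots by 17.632 − 16 = 1.632 m.

No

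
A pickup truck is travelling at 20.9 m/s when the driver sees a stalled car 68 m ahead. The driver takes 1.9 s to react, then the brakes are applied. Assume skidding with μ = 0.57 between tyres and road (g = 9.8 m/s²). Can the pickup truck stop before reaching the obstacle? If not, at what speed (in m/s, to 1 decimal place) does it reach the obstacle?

a = μg = 0.57 × 9.8 = 5.586 m/s².
Reaction distance = 20.9000 × 1.9 = 39.710 m.
Braking distance needed to stop: v²/(2a) = 436.810 / 11.172 = 39.099 m, so total needed = 39.710 + 39.099 = 78.809 m > 68 m — it cannot stop.
Distance remaining when braking begins: 68 − 39.710 = 28.290 m.
v² = v₀² − 2a·d = 436.810 − 2 × 5.586 × 28.290 = 120.754 m²/s².
v = √120.754 = 10.989 m/s.

No — it strikes the obstacle at 11.0 m/s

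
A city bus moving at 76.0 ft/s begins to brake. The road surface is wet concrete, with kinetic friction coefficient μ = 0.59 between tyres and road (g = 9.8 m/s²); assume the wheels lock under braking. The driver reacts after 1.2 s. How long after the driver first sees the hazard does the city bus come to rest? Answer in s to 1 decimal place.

76 ft/s × 0.3048 = 23.1648 m/s.
a = μg = 0.59 × 9.8 = 5.782 m/s².
Braking time = v/a = 23.1648 / 5.782 = 4.006 s.
Total = 1.2 + 4.006 = 5.206 s.

Total time ≈ 5.2 s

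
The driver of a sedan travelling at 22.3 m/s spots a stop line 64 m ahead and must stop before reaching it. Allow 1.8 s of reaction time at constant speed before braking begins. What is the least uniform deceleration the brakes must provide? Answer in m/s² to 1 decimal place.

Required deceleration ≈ 10.4 m/s²

Distance covered during reaction = 22.3000 × 1.8 = 40.140 m.
Distance available for braking: 64 − 40.140 = 23.860 m.
v² = 2a·d ⇒ a = v²/(2d) = 22.3000² / (2 × 23.860) = 497.290 / 47.720 = 10.4210 m/s².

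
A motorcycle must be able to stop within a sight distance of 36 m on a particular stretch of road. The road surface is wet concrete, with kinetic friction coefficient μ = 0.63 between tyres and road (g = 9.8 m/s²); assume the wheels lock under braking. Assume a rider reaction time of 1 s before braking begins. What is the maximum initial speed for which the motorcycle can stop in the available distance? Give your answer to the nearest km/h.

Maximum speed ≈ 57 km/h

a = μg = 0.63 × 9.8 = 6.174 m/s².
Stopping distance: v·t_r + v²/(2a) = 36 with t_r = 1 s and a = 6.174 m/s².
So v² + 12.348 v − 444.53 = 0.
Positive root: v = −a·t_r + √((a·t_r)² + 2a·d) = −6.174 + √(38.118 + 444.53) = 15.7953 m/s.
15.7953 m/s × 3.6 = 56.863 km/h.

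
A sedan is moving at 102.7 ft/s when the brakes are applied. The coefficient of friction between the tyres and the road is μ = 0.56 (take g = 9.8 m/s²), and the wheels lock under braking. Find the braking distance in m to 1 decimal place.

Braking distance ≈ 89.3 m

102.7 ft/s × 0.3048 = 31.3030 m/s.
a = μg = 0.56 × 9.8 = 5.488 m/s².
Braking distance = v²/(2a) = 31.3030² / (2 × 5.488) = 979.878 / 10.976 = 89.275 m.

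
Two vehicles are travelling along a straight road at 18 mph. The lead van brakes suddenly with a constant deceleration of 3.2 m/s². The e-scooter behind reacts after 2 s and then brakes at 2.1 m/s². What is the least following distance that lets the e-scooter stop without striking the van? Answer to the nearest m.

Minimum gap ≈ 21 m

18 mph × 0.44704 = 8.0467 m/s.
Leader travels v²/(2a_L) = 64.749 / 6.400 = 10.117 m before stopping.
Follower covers v·t_r = 8.0467 × 2 = 16.093 m while reacting, then v²/(2a_F) = 64.749 / 4.200 = 15.416 m while braking, for a total of 16.093 + 15.416 = 31.509 m.
Since a_F ≤ a_L and the follower starts braking later, the follower is never slower than the leader, so the closest approach is when both have stopped.
Minimum gap = 31.509 − 10.117 = 21.392 m.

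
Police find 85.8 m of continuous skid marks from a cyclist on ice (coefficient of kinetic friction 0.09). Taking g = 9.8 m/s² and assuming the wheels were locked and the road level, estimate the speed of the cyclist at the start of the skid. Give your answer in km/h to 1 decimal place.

Initial speed ≈ 44.3 km/h

Deceleration a = μg = 0.09 × 9.8 = 0.882 m/s².
v = √(2a·d) = √(2 × 0.882 × 85.8) = √151.351 = 12.3025 m/s.
= 12.3025 × 3.6 = 44.289 km/h.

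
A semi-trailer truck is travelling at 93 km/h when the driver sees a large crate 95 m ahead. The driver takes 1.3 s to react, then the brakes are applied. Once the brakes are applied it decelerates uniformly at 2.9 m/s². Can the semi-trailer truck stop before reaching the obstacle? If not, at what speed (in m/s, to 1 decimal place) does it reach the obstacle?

No — it strikes the obstacle at 17.6 m/s

93 km/h ÷ 3.6 = 25.8333 m/s.
Reaction distance = 25.8333 × 1.3 = 33.583 m.
Braking distance needed to stop: v²/(2a) = 667.359 / 5.800 = 115.062 m, so total needed = 33.583 + 115.062 = 148.645 m > 95 m — it cannot stop.
Distance remaining when braking begins: 95 − 33.583 = 61.417 m.
v² = v₀² − 2a·d = 667.359 − 2 × 2.900 × 61.417 = 311.140 m²/s².
v = √311.140 = 17.639 m/s.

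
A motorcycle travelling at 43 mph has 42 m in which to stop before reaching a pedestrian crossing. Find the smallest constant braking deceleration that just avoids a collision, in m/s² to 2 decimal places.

43 mph × 0.44704 = 19.2227 m/s.
v² = 2a·d ⇒ a = v²/(2d) = 19.2227² / (2 × 42.000) = 369.512 / 84.000 = 4.3990 m/s².

Required deceleration ≈ 4.40 m/s²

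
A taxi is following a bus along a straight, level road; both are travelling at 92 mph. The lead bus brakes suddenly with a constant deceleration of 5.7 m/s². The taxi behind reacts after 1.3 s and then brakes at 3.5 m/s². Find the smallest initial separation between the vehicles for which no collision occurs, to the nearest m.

92 mph × 0.44704 = 41.1277 m/s.
Leader travels v²/(2a_L) = 1691.488 / 11.400 = 148.376 m before stopping.
Follower covers v·t_r = 41.1277 × 1.3 = 53.466 m while reacting, then v²/(2a_F) = 1691.488 / 7.000 = 241.641 m while braking, for a total of 53.466 + 241.641 = 295.107 m.
Since a_F ≤ a_L and the follower starts braking later, the follower is never slower than the leader, so the closest approach is when both have stopped.
Minimum gap = 295.107 − 148.376 = 146.731 m.

Minimum gap ≈ 147 m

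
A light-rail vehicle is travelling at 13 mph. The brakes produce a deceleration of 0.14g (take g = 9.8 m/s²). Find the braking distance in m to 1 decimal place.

13 mph × 0.44704 = 5.8115 m/s.
a = 0.14 × 9.8 = 1.372 m/s².
Braking distance = v²/(2a) = 5.8115² / (2 × 1.372) = 33.774 / 2.744 = 12.308 m.

Braking distance ≈ 12.3 m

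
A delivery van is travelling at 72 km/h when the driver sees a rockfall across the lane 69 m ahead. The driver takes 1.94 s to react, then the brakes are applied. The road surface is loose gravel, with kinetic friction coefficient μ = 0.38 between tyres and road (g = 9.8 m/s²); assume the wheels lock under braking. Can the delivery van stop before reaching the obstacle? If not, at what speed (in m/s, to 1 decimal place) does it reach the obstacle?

72 km/h ÷ 3.6 = 20.0000 m/s.
a = μg = 0.38 × 9.8 = 3.724 m/s².
Reaction distance = 20.0000 × 1.94 = 38.800 m.
Braking distance needed to stop: v²/(2a) = 400.000 / 7.448 = 53.706 m, so total needed = 38.800 + 53.706 = 92.506 m > 69 m — it cannot stop.
Distance remaining when braking begins: 69 − 38.800 = 30.200 m.
v² = v₀² − 2a·d = 400.000 − 2 × 3.724 × 30.200 = 175.070 m²/s².
v = √175.070 = 13.231 m/s.

No — it strikes the obstacle at 13.2 m/s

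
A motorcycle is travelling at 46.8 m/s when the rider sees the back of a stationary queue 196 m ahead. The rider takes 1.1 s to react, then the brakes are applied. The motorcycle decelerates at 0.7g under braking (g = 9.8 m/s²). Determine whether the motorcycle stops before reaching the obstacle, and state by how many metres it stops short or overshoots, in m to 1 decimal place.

No — it overshoots by 15.1 m

a = 0.7 × 9.8 = 6.860 m/s².
Reaction distance = 46.8000 × 1.1 = 51.480 m.
Braking distance = v²/(2a) = 2190.240 / 13.720 = 159.638 m.
Total stopping distance = 51.480 + 159.638 = 211.118 m, vs 196 m available — it cannot stop in time and overshoots by 211.118 − 196 = 15.118 m.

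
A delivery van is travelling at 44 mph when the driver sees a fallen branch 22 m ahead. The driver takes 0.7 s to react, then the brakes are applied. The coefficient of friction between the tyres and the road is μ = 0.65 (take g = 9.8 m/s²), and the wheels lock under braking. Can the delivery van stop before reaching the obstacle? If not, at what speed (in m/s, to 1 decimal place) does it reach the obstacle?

44 mph × 0.44704 = 19.6698 m/s.
a = μg = 0.65 × 9.8 = 6.370 m/s².
Reaction distance = 19.6698 × 0.7 = 13.769 m.
Braking distance needed to stop: v²/(2a) = 386.901 / 12.740 = 30.369 m, so total needed = 13.769 + 30.369 = 44.138 m > 22 m — it cannot stop.
Distance remaining when braking begins: 22 − 13.769 = 8.231 m.
v² = v₀² − 2a·d = 386.901 − 2 × 6.370 × 8.231 = 282.038 m²/s².
v = √282.038 = 16.794 m/s.

No — it strikes the obstacle at 16.8 m/s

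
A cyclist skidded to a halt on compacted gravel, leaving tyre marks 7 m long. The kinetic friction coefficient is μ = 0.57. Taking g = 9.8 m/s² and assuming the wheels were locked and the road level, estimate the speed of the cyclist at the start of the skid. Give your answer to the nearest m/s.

Initial speed ≈ 9 m/s

Deceleration a = μg = 0.57 × 9.8 = 5.586 m/s².
v = √(2a·d) = √(2 × 5.586 × 7) = √78.204 = 8.8433 m/s.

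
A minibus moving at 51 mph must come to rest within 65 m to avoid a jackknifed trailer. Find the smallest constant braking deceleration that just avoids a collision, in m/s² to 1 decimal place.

51 mph × 0.44704 = 22.7990 m/s.
v² = 2a·d ⇒ a = v²/(2d) = 22.7990² / (2 × 65.000) = 519.794 / 130.000 = 3.9984 m/s².

Required deceleration ≈ 4.0 m/s²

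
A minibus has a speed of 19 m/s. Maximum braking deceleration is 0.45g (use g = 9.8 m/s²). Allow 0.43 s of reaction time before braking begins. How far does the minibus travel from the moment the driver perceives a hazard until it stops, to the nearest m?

Total stopping distance ≈ 49 m

a = 0.45 × 9.8 = 4.410 m/s².
Reaction distance = v·t_r = 19.0000 × 0.43 = 8.170 m.
Braking distance = v²/(2a) = 19.0000² / (2 × 4.410) = 361.000 / 8.820 = 40.930 m.
Total = 8.170 + 40.930 = 49.100 m.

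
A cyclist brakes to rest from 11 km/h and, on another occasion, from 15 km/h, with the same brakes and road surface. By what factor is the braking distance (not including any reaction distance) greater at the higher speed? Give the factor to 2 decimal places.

Factor ≈ 1.86

Braking distance d = v²/(2a), so with a fixed, d ∝ v².
Factor = (15/11)² = 1.3636² = 1.8594.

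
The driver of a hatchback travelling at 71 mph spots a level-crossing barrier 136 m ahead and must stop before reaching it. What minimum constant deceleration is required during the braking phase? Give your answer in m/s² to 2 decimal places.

71 mph × 0.44704 = 31.7398 m/s.
v² = 2a·d ⇒ a = v²/(2d) = 31.7398² / (2 × 136.000) = 1007.415 / 272.000 = 3.7037 m/s².

Required deceleration ≈ 3.70 m/s²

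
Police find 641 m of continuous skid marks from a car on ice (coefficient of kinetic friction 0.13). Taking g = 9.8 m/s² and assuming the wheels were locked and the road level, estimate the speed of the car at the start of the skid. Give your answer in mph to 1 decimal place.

Initial speed ≈ 90.4 mph

Deceleration a = μg = 0.13 × 9.8 = 1.274 m/s².
v = √(2a·d) = √(2 × 1.274 × 641) = √1633.268 = 40.4137 m/s.
= 40.4137 ÷ 0.44704 = 90.403 mph.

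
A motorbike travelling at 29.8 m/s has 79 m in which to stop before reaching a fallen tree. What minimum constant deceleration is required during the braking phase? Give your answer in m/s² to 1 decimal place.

v² = 2a·d ⇒ a = v²/(2d) = 29.8000² / (2 × 79.000) = 888.040 / 158.000 = 5.6205 m/s².

Required deceleration ≈ 5.6 m/s²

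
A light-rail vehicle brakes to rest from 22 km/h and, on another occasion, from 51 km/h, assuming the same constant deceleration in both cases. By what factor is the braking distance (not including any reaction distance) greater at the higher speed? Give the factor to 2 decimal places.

Braking distance d = v²/(2a), so with a fixed, d ∝ v².
Factor = (51/22)² = 2.3182² = 5.3741.

Factor ≈ 5.37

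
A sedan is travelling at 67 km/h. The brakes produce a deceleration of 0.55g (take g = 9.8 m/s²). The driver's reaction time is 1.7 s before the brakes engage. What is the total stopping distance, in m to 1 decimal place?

67 km/h ÷ 3.6 = 18.6111 m/s.
a = 0.55 × 9.8 = 5.390 m/s².
Reaction distance = v·t_r = 18.6111 × 1.7 = 31.639 m.
Braking distance = v²/(2a) = 18.6111² / (2 × 5.390) = 346.373 / 10.780 = 32.131 m.
Total = 31.639 + 32.131 = 63.770 m.

Total stopping distance ≈ 63.8 m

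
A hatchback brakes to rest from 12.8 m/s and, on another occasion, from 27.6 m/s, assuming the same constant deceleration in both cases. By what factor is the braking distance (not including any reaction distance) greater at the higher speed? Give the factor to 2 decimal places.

Factor ≈ 4.65

Braking distance d = v²/(2a), so with a fixed, d ∝ v².
Factor = (27.6/12.8)² = 2.1562² = 4.6492.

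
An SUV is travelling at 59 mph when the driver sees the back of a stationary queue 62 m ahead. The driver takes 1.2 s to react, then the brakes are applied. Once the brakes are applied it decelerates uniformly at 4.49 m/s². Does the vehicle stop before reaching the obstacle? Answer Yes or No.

No

59 mph × 0.44704 = 26.3754 m/s.
Reaction distance = 26.3754 × 1.2 = 31.650 m.
Braking distance = v²/(2a) = 695.662 / 8.980 = 77.468 m.
Total stopping distance = 31.650 + 77.468 = 109.118 m, vs 62 m available — it cannot stop in time and overshoots by 109.118 − 62 = 47.118 m.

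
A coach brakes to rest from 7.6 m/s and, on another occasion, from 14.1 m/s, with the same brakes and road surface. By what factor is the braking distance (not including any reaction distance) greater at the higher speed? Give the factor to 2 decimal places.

Braking distance d = v²/(2a), so with a fixed, d ∝ v².
Factor = (14.1/7.6)² = 1.8553² = 3.4421.

Factor ≈ 3.44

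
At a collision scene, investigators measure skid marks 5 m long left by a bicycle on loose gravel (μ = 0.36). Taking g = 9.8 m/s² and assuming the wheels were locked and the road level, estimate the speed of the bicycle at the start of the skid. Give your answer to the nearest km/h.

Initial speed ≈ 21 km/h

Deceleration a = μg = 0.36 × 9.8 = 3.528 m/s².
v = √(2a·d) = √(2 × 3.528 × 5) = √35.280 = 5.9397 m/s.
= 5.9397 × 3.6 = 21.383 km/h.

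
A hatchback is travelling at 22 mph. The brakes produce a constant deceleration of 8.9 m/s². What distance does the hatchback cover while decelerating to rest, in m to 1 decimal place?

22 mph × 0.44704 = 9.8349 m/s.
Braking distance = v²/(2a) = 9.8349² / (2 × 8.900) = 96.725 / 17.800 = 5.434 m.

Braking distance ≈ 5.4 m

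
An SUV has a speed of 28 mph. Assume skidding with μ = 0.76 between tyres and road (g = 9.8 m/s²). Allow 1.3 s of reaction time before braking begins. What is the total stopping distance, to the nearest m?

28 mph × 0.44704 = 12.5171 m/s.
a = μg = 0.76 × 9.8 = 7.448 m/s².
Reaction distance = v·t_r = 12.5171 × 1.3 = 16.272 m.
Braking distance = v²/(2a) = 12.5171² / (2 × 7.448) = 156.678 / 14.896 = 10.518 m.
Total = 16.272 + 10.518 = 26.790 m.

Total stopping distance ≈ 27 m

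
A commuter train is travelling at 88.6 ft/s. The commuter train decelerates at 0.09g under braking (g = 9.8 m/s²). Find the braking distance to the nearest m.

88.6 ft/s × 0.3048 = 27.0053 m/s.
a = 0.09 × 9.8 = 0.882 m/s².
Braking distance = v²/(2a) = 27.0053² / (2 × 0.882) = 729.286 / 1.764 = 413.427 m.

Braking distance ≈ 413 m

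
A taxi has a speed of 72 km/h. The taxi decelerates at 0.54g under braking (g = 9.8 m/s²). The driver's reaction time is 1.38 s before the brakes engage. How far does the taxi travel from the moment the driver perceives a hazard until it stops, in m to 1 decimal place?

72 km/h ÷ 3.6 = 20.0000 m/s.
a = 0.54 × 9.8 = 5.292 m/s².
Reaction distance = v·t_r = 20.0000 × 1.38 = 27.600 m.
Braking distance = v²/(2a) = 20.0000² / (2 × 5.292) = 400.000 / 10.584 = 37.793 m.
Total = 27.600 + 37.793 = 65.393 m.

Total stopping distance ≈ 65.4 m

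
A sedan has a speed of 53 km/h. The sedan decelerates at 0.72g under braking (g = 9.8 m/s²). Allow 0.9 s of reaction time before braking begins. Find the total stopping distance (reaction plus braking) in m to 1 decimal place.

53 km/h ÷ 3.6 = 14.7222 m/s.
a = 0.72 × 9.8 = 7.056 m/s².
Reaction distance = v·t_r = 14.7222 × 0.9 = 13.250 m.
Braking distance = v²/(2a) = 14.7222² / (2 × 7.056) = 216.743 / 14.112 = 15.359 m.
Total = 13.250 + 15.359 = 28.609 m.

Total stopping distance ≈ 28.6 m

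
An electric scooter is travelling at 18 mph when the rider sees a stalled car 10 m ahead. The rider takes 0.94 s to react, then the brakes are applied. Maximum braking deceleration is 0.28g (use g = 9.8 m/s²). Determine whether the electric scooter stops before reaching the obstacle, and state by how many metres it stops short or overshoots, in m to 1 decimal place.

No — it overshoots by 9.4 m

18 mph × 0.44704 = 8.0467 m/s.
a = 0.28 × 9.8 = 2.744 m/s².
Reaction distance = 8.0467 × 0.94 = 7.564 m.
Braking distance = v²/(2a) = 64.749 / 5.488 = 11.798 m.
Total stopping distance = 7.564 + 11.798 = 19.362 m, vs 10 m available — it cannot stop in time and overshoots by 19.362 − 10 = 9.362 m.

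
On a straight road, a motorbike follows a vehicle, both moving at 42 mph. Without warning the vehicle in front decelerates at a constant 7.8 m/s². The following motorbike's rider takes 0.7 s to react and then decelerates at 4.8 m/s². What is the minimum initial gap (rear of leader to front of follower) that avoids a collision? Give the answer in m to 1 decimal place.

Minimum gap ≈ 27.3 m

42 mph × 0.44704 = 18.7757 m/s.
Leader travels v²/(2a_L) = 352.527 / 15.600 = 22.598 m before stopping.
Follower covers v·t_r = 18.7757 × 0.7 = 13.143 m while reacting, then v²/(2a_F) = 352.527 / 9.600 = 36.722 m while braking, for a total of 13.143 + 36.722 = 49.865 m.
Since a_F ≤ a_L and the follower starts braking later, the follower is never slower than the leader, so the closest approach is when both have stopped.
Minimum gap = 49.865 − 22.598 = 27.267 m.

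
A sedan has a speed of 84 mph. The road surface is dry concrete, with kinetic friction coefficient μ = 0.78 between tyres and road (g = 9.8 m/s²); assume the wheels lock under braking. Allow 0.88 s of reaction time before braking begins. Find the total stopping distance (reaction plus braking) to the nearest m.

Total stopping distance ≈ 125 m

84 mph × 0.44704 = 37.5514 m/s.
a = μg = 0.78 × 9.8 = 7.644 m/s².
Reaction distance = v·t_r = 37.5514 × 0.88 = 33.045 m.
Braking distance = v²/(2a) = 37.5514² / (2 × 7.644) = 1410.108 / 15.288 = 92.236 m.
Total = 33.045 + 92.236 = 125.281 m.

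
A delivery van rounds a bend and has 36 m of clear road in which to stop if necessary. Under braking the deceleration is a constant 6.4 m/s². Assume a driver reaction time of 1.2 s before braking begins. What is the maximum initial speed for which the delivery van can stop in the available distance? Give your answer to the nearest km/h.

Stopping distance: v·t_r + v²/(2a) = 36 with t_r = 1.2 s and a = 6.400 m/s².
So v² + 15.360 v − 460.80 = 0.
Positive root: v = −a·t_r + √((a·t_r)² + 2a·d) = −7.680 + √(58.982 + 460.80) = 15.1187 m/s.
15.1187 m/s × 3.6 = 54.427 km/h.

Maximum speed ≈ 54 km/h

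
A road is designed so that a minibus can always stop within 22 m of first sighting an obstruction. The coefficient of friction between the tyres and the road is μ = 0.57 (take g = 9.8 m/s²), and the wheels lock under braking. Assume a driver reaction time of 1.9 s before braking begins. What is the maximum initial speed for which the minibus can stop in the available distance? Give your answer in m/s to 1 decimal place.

a = μg = 0.57 × 9.8 = 5.586 m/s².
Stopping distance: v·t_r + v²/(2a) = 22 with t_r = 1.9 s and a = 5.586 m/s².
So v² + 21.227 v − 245.78 = 0.
Positive root: v = −a·t_r + √((a·t_r)² + 2a·d) = −10.613 + √(112.636 + 245.78) = 8.3189 m/s.

Maximum speed ≈ 8.3 m/s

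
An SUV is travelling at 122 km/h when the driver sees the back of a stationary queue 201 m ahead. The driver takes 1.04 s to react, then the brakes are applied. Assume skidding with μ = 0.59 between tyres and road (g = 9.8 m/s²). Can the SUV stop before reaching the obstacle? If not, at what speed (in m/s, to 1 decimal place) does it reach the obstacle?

Yes — it stops about 66.4 m short of the obstacle, so it never reaches it

122 km/h ÷ 3.6 = 33.8889 m/s.
a = μg = 0.59 × 9.8 = 5.782 m/s².
Reaction distance = 33.8889 × 1.04 = 35.244 m.
Braking distance = v²/(2a) = 1148.458 / 11.564 = 99.313 m.
Total stopping distance = 35.244 + 99.313 = 134.557 m, vs 201 m available — it stops with 201 − 134.557 = 66.443 m to spare.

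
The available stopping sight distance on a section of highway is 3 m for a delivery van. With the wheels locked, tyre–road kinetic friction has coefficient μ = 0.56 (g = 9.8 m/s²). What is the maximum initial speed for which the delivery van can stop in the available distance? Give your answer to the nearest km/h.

Maximum speed ≈ 21 km/h

a = μg = 0.56 × 9.8 = 5.488 m/s².
v²/(2a) = d ⇒ v = √(2 × 5.488 × 3) = √32.93 = 5.7385 m/s.
5.7385 m/s × 3.6 = 20.659 km/h.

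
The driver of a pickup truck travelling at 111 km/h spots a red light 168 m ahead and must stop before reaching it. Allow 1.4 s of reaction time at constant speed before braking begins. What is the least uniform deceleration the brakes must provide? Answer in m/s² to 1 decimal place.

Required deceleration ≈ 3.8 m/s²

111 km/h ÷ 3.6 = 30.8333 m/s.
Distance covered during reaction = 30.8333 × 1.4 = 43.167 m.
Distance available for braking: 168 − 43.167 = 124.833 m.
v² = 2a·d ⇒ a = v²/(2d) = 30.8333² / (2 × 124.833) = 950.692 / 249.666 = 3.8079 m/s².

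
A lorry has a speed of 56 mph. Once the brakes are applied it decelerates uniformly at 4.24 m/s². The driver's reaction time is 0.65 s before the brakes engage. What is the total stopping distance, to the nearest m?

56 mph × 0.44704 = 25.0342 m/s.
Reaction distance = v·t_r = 25.0342 × 0.65 = 16.272 m.
Braking distance = v²/(2a) = 25.0342² / (2 × 4.240) = 626.711 / 8.480 = 73.905 m.
Total = 16.272 + 73.905 = 90.177 m.

Total stopping distance ≈ 90 m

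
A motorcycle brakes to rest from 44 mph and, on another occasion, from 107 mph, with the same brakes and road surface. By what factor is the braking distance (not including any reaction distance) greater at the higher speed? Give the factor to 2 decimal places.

Braking distance d = v²/(2a), so with a fixed, d ∝ v².
Factor = (107/44)² = 2.4318² = 5.9137.

Factor ≈ 5.91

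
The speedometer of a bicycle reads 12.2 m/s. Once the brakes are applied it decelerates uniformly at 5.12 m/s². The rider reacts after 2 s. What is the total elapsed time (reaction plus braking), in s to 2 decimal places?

Braking time = v/a = 12.2000 / 5.120 = 2.383 s.
Total = 2 + 2.383 = 4.383 s.

Total time ≈ 4.38 s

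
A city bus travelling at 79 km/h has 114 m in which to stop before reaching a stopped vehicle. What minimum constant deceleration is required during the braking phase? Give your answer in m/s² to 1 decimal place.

Required deceleration ≈ 2.1 m/s²

79 km/h ÷ 3.6 = 21.9444 m/s.
v² = 2a·d ⇒ a = v²/(2d) = 21.9444² / (2 × 114.000) = 481.557 / 228.000 = 2.1121 m/s².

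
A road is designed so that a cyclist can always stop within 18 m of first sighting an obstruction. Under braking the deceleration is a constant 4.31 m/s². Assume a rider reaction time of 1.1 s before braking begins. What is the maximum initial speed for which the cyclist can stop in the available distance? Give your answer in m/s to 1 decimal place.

Stopping distance: v·t_r + v²/(2a) = 18 with t_r = 1.1 s and a = 4.310 m/s².
So v² + 9.482 v − 155.16 = 0.
Positive root: v = −a·t_r + √((a·t_r)² + 2a·d) = −4.741 + √(22.477 + 155.16) = 8.5871 m/s.

Maximum speed ≈ 8.6 m/s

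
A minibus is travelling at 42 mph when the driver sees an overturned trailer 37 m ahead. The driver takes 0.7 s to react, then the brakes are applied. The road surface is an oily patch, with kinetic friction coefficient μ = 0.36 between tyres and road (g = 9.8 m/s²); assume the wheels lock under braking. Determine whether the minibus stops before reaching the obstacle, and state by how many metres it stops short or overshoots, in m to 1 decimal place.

No — it overshoots by 26.1 m

42 mph × 0.44704 = 18.7757 m/s.
a = μg = 0.36 × 9.8 = 3.528 m/s².
Reaction distance = 18.7757 × 0.7 = 13.143 m.
Braking distance = v²/(2a) = 352.527 / 7.056 = 49.961 m.
Total stopping distance = 13.143 + 49.961 = 63.104 m, vs 37 m available — it cannot stop in time and overshoots by 63.104 − 37 = 26.104 m.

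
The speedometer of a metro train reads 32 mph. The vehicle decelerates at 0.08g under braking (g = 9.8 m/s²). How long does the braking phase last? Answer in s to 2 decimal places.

Braking time ≈ 18.25 s

32 mph × 0.44704 = 14.3053 m/s.
a = 0.08 × 9.8 = 0.784 m/s².
Braking time = v/a = 14.3053 / 0.784 = 18.247 s.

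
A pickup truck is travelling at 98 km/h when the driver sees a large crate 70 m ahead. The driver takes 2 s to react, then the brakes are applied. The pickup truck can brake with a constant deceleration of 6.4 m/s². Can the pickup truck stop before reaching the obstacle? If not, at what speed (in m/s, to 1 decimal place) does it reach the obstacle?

98 km/h ÷ 3.6 = 27.2222 m/s.
Reaction distance = 27.2222 × 2 = 54.444 m.
Braking distance needed to stop: v²/(2a) = 741.048 / 12.800 = 57.894 m, so total needed = 54.444 + 57.894 = 112.338 m > 70 m — it cannot stop.
Distance remaining when braking begins: 70 − 54.444 = 15.556 m.
v² = v₀² − 2a·d = 741.048 − 2 × 6.400 × 15.556 = 541.931 m²/s².
v = √541.931 = 23.279 m/s.

No — it strikes the obstacle at 23.3 m/s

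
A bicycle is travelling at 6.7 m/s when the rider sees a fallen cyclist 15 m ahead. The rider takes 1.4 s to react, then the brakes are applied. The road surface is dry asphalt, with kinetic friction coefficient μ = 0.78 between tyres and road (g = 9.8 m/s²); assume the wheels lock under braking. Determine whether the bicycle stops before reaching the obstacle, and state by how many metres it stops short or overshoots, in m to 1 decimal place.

Yes — it stops 2.7 m short of the obstacle

a = μg = 0.78 × 9.8 = 7.644 m/s².
Reaction distance = 6.7000 × 1.4 = 9.380 m.
Braking distance = v²/(2a) = 44.890 / 15.288 = 2.936 m.
Total stopping distance = 9.380 + 2.936 = 12.316 m, vs 15 m available — it stops with 15 − 12.316 = 2.684 m to spare.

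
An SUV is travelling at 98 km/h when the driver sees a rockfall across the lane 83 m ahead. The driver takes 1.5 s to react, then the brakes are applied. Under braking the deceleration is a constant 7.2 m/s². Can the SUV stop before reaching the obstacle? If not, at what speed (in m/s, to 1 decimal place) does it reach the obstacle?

No — it strikes the obstacle at 11.6 m/s

98 km/h ÷ 3.6 = 27.2222 m/s.
Reaction distance = 27.2222 × 1.5 = 40.833 m.
Braking distance needed to stop: v²/(2a) = 741.048 / 14.400 = 51.462 m, so total needed = 40.833 + 51.462 = 92.295 m > 83 m — it cannot stop.
Distance remaining when braking begins: 83 − 40.833 = 42.167 m.
v² = v₀² − 2a·d = 741.048 − 2 × 7.200 × 42.167 = 133.843 m²/s².
v = √133.843 = 11.569 m/s.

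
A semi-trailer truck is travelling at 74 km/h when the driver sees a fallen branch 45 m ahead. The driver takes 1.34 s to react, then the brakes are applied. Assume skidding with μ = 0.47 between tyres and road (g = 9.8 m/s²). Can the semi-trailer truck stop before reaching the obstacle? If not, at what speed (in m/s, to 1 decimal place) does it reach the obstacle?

No — it strikes the obstacle at 16.2 m/s

74 km/h ÷ 3.6 = 20.5556 m/s.
a = μg = 0.47 × 9.8 = 4.606 m/s².
Reaction distance = 20.5556 × 1.34 = 27.545 m.
Braking distance needed to stop: v²/(2a) = 422.533 / 9.212 = 45.868 m, so total needed = 27.545 + 45.868 = 73.413 m > 45 m — it cannot stop.
Distance remaining when braking begins: 45 − 27.545 = 17.455 m.
v² = v₀² − 2a·d = 422.533 − 2 × 4.606 × 17.455 = 261.738 m²/s².
v = √261.738 = 16.178 m/s.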